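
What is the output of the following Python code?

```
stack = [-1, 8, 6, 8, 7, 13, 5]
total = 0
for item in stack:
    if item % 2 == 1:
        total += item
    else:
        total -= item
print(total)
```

item=-1: odd, total = 0+(-1) = -1
item=8: not odd, total = (-1)-8 = -9
item=6: not odd, total = (-9)-6 = -15
item=8: not odd, total = (-15)-8 = -23
item=7: odd, total = (-23)+7 = -16
item=13: odd, total = (-16)+13 = -3
item=5: odd, total = (-3)+5 = 2

2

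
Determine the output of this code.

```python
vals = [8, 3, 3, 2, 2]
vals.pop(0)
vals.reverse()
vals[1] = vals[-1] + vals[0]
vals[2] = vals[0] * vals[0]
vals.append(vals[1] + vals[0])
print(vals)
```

pop(0) removes 8 → [3, 3, 2, 2]
reverse → [2, 2, 3, 3]
vals[1] = vals[-1]+vals[0] = 3+2 = 5 → [2, 5, 3, 3]
vals[2] = vals[0]*vals[0] = 2*2 = 4 → [2, 5, 4, 3]
append vals[1]+vals[0] = 5+2 = 7 → [2, 5, 4, 3, 7]

[2, 5, 4, 3, 7]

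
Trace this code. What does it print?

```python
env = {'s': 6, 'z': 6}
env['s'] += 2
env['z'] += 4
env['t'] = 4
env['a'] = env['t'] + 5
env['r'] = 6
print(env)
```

env['s'] = 6+2 = 8 → {'s': 8, 'z': 6}
env['z'] = 6+4 = 10 → {'s': 8, 'z': 10}
env['t'] = 4 → {'s': 8, 'z': 10, 't': 4}
env['a'] = env['t']+5 = 9 → {'s': 8, 'z': 10, 't': 4, 'a': 9}
env['r'] = 6 → {'s': 8, 'z': 10, 't': 4, 'a': 9, 'r': 6}

{'s': 8, 'z': 10, 't': 4, 'a': 9, 'r': 6}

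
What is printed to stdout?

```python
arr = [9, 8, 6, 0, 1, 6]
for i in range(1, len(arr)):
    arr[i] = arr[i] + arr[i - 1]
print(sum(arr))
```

i=1: arr[1] = 8+9 = 17 → [9, 17, 6, 0, 1, 6]
i=2: arr[2] = 6+17 = 23 → [9, 17, 23, 0, 1, 6]
i=3: arr[3] = 0+23 = 23 → [9, 17, 23, 23, 1, 6]
i=4: arr[4] = 1+23 = 24 → [9, 17, 23, 23, 24, 6]
i=5: arr[5] = 6+24 = 30 → [9, 17, 23, 23, 24, 30]
sum = 126

126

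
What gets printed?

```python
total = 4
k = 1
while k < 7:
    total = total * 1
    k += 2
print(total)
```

4

k=1: total = 4*1 = 4
k=3: total = 4*1 = 4
k=5: total = 4*1 = 4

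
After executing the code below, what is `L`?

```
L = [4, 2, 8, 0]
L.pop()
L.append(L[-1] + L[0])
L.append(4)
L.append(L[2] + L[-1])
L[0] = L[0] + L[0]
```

pop() removes 0 → [4, 2, 8]
append L[-1]+L[0] = 8+4 = 12 → [4, 2, 8, 12]
append 4 → [4, 2, 8, 12, 4]
append L[2]+L[-1] = 8+4 = 12 → [4, 2, 8, 12, 4, 12]
L[0] = L[0]+L[0] = 4+4 = 8 → [8, 2, 8, 12, 4, 12]

[8, 2, 8, 12, 4, 12]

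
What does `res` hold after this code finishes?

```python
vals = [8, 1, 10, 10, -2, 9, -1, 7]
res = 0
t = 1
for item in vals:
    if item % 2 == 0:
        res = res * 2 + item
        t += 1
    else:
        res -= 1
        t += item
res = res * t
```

2331

item=8: even, res = 0*2+8 = 8; t=2
item=1: not even, res = 8-1 = 7; t=3
item=10: even, res = 7*2+10 = 24; t=4
item=10: even, res = 24*2+10 = 58; t=5
item=-2: even, res = 58*2+(-2) = 114; t=6
item=9: not even, res = 114-1 = 113; t=15
item=-1: not even, res = 113-1 = 112; t=14
item=7: not even, res = 112-1 = 111; t=21
res*t = 111*21 = 2331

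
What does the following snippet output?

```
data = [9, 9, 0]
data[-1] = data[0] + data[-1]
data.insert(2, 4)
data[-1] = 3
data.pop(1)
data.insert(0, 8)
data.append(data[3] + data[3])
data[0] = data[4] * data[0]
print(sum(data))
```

data[-1] = data[0]+data[-1] = 9+0 = 9 → [9, 9, 9]
insert 4 at 2 → [9, 9, 4, 9]
data[-1] = 3 → [9, 9, 4, 3]
pop(1) removes 9 → [9, 4, 3]
insert 8 at 0 → [8, 9, 4, 3]
append data[3]+data[3] = 3+3 = 6 → [8, 9, 4, 3, 6]
data[0] = data[4]*data[0] = 6*8 = 48 → [48, 9, 4, 3, 6]
sum = 70

70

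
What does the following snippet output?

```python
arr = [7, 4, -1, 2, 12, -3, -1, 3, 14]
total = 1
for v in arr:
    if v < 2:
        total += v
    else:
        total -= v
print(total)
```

v=7: not <2, total = 1-7 = -6
v=4: not <2, total = (-6)-4 = -10
v=-1: <2, total = (-10)+(-1) = -11
v=2: not <2, total = (-11)-2 = -13
v=12: not <2, total = (-13)-12 = -25
v=-3: <2, total = (-25)+(-3) = -28
v=-1: <2, total = (-28)+(-1) = -29
v=3: not <2, total = (-29)-3 = -32
v=14: not <2, total = (-32)-14 = -46

-46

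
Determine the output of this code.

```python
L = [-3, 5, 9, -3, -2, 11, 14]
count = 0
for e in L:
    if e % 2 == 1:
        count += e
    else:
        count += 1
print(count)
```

21

e=-3: odd, count = 0+(-3) = -3
e=5: odd, count = (-3)+5 = 2
e=9: odd, count = 2+9 = 11
e=-3: odd, count = 11+(-3) = 8
e=-2: not odd, count = 8+1 = 9
e=11: odd, count = 9+11 = 20
e=14: not odd, count = 20+1 = 21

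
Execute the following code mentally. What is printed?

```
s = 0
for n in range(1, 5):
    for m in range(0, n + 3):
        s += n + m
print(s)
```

n=1,m=0: s = 0+1 = 1
n=1,m=1: s = 1+2 = 3
n=1,m=2: s = 3+3 = 6
n=1,m=3: s = 6+4 = 10
n=2,m=0: s = 10+2 = 12
n=2,m=1: s = 12+3 = 15
n=2,m=2: s = 15+4 = 19
n=2,m=3: s = 19+5 = 24
n=2,m=4: s = 24+6 = 30
n=3,m=0: s = 30+3 = 33
n=3,m=1: s = 33+4 = 37
n=3,m=2: s = 37+5 = 42
n=3,m=3: s = 42+6 = 48
n=3,m=4: s = 48+7 = 55
n=3,m=5: s = 55+8 = 63
n=4,m=0: s = 63+4 = 67
n=4,m=1: s = 67+5 = 72
n=4,m=2: s = 72+6 = 78
n=4,m=3: s = 78+7 = 85
n=4,m=4: s = 85+8 = 93
n=4,m=5: s = 93+9 = 102
n=4,m=6: s = 102+10 = 112

112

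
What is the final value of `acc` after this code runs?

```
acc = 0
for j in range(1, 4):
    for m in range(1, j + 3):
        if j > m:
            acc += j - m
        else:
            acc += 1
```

j=1,m=1: not 1>1, acc = 0+1 = 1
j=1,m=2: not 1>2, acc = 1+1 = 2
j=1,m=3: not 1>3, acc = 2+1 = 3
j=2,m=1: 2>1, acc = 3+1 = 4
j=2,m=2: not 2>2, acc = 4+1 = 5
j=2,m=3: not 2>3, acc = 5+1 = 6
j=2,m=4: not 2>4, acc = 6+1 = 7
j=3,m=1: 3>1, acc = 7+2 = 9
j=3,m=2: 3>2, acc = 9+1 = 10
j=3,m=3: not 3>3, acc = 10+1 = 11
j=3,m=4: not 3>4, acc = 11+1 = 12
j=3,m=5: not 3>5, acc = 12+1 = 13

13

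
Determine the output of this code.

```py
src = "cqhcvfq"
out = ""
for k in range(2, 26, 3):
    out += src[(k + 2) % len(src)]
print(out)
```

k=2: add src[4]='v' → 'v'
k=5: add src[0]='c' → 'vc'
k=8: add src[3]='c' → 'vcc'
k=11: add src[6]='q' → 'vccq'
k=14: add src[2]='h' → 'vccqh'
k=17: add src[5]='f' → 'vccqhf'
k=20: add src[1]='q' → 'vccqhfq'
k=23: add src[4]='v' → 'vccqhfqv'

vccqhfqv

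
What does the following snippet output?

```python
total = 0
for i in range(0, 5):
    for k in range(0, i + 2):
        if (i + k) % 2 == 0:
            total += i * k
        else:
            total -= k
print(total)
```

19

i=0,k=0: even sum, total = 0+0 = 0
i=0,k=1: odd sum, total = 0-1 = -1
i=1,k=0: odd sum, total = (-1)-0 = -1
i=1,k=1: even sum, total = (-1)+1 = 0
i=1,k=2: odd sum, total = 0-2 = -2
i=2,k=0: even sum, total = (-2)+0 = -2
i=2,k=1: odd sum, total = (-2)-1 = -3
i=2,k=2: even sum, total = (-3)+4 = 1
i=2,k=3: odd sum, total = 1-3 = -2
i=3,k=0: odd sum, total = (-2)-0 = -2
i=3,k=1: even sum, total = (-2)+3 = 1
i=3,k=2: odd sum, total = 1-2 = -1
i=3,k=3: even sum, total = (-1)+9 = 8
i=3,k=4: odd sum, total = 8-4 = 4
i=4,k=0: even sum, total = 4+0 = 4
i=4,k=1: odd sum, total = 4-1 = 3
i=4,k=2: even sum, total = 3+8 = 11
i=4,k=3: odd sum, total = 11-3 = 8
i=4,k=4: even sum, total = 8+16 = 24
i=4,k=5: odd sum, total = 24-5 = 19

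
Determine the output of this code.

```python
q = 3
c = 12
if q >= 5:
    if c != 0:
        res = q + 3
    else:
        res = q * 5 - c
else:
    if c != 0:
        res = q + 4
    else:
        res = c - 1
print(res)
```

7

q=3, c=12
q >= 5 is False; c != 0 is True
→ res = q + 4 = 7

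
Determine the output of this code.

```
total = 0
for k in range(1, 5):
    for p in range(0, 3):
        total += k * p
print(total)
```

k=1,p=0: total = 0+0 = 0
k=1,p=1: total = 0+1 = 1
k=1,p=2: total = 1+2 = 3
k=2,p=0: total = 3+0 = 3
k=2,p=1: total = 3+2 = 5
k=2,p=2: total = 5+4 = 9
k=3,p=0: total = 9+0 = 9
k=3,p=1: total = 9+3 = 12
k=3,p=2: total = 12+6 = 18
k=4,p=0: total = 18+0 = 18
k=4,p=1: total = 18+4 = 22
k=4,p=2: total = 22+8 = 30

30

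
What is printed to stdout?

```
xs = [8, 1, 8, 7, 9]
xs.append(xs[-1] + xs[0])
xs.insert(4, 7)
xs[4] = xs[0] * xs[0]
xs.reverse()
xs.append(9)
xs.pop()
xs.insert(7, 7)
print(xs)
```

[17, 9, 64, 7, 8, 1, 8, 7]

append xs[-1]+xs[0] = 9+8 = 17 → [8, 1, 8, 7, 9, 17]
insert 7 at 4 → [8, 1, 8, 7, 7, 9, 17]
xs[4] = xs[0]*xs[0] = 8*8 = 64 → [8, 1, 8, 7, 64, 9, 17]
reverse → [17, 9, 64, 7, 8, 1, 8]
append 9 → [17, 9, 64, 7, 8, 1, 8, 9]
pop() removes 9 → [17, 9, 64, 7, 8, 1, 8]
insert 7 at 7 → [17, 9, 64, 7, 8, 1, 8, 7]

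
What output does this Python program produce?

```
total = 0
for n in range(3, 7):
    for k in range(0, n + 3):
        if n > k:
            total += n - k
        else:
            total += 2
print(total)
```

76

n=3,k=0: 3>0, total = 0+3 = 3
n=3,k=1: 3>1, total = 3+2 = 5
n=3,k=2: 3>2, total = 5+1 = 6
n=3,k=3: not 3>3, total = 6+2 = 8
n=3,k=4: not 3>4, total = 8+2 = 10
n=3,k=5: not 3>5, total = 10+2 = 12
n=4,k=0: 4>0, total = 12+4 = 16
n=4,k=1: 4>1, total = 16+3 = 19
n=4,k=2: 4>2, total = 19+2 = 21
n=4,k=3: 4>3, total = 21+1 = 22
n=4,k=4: not 4>4, total = 22+2 = 24
n=4,k=5: not 4>5, total = 24+2 = 26
n=4,k=6: not 4>6, total = 26+2 = 28
n=5,k=0: 5>0, total = 28+5 = 33
n=5,k=1: 5>1, total = 33+4 = 37
n=5,k=2: 5>2, total = 37+3 = 40
n=5,k=3: 5>3, total = 40+2 = 42
n=5,k=4: 5>4, total = 42+1 = 43
n=5,k=5: not 5>5, total = 43+2 = 45
n=5,k=6: not 5>6, total = 45+2 = 47
n=5,k=7: not 5>7, total = 47+2 = 49
n=6,k=0: 6>0, total = 49+6 = 55
n=6,k=1: 6>1, total = 55+5 = 60
n=6,k=2: 6>2, total = 60+4 = 64
n=6,k=3: 6>3, total = 64+3 = 67
n=6,k=4: 6>4, total = 67+2 = 69
n=6,k=5: 6>5, total = 69+1 = 70
n=6,k=6: not 6>6, total = 70+2 = 72
n=6,k=7: not 6>7, total = 72+2 = 74
n=6,k=8: not 6>8, total = 74+2 = 76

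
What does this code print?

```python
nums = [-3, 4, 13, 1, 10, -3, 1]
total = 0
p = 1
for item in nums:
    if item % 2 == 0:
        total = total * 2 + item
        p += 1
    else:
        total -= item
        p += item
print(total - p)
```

-8

item=-3: not even, total = 0-(-3) = 3; p=-2
item=4: even, total = 3*2+4 = 10; p=-1
item=13: not even, total = 10-13 = -3; p=12
item=1: not even, total = (-3)-1 = -4; p=13
item=10: even, total = (-4)*2+10 = 2; p=14
item=-3: not even, total = 2-(-3) = 5; p=11
item=1: not even, total = 5-1 = 4; p=12
total-p = 4-12 = -8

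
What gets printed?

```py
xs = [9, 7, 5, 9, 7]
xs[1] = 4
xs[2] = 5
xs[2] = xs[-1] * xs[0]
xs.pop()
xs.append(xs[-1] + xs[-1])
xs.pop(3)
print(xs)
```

[9, 4, 63, 18]

xs[1] = 4 → [9, 4, 5, 9, 7]
xs[2] = 5 → [9, 4, 5, 9, 7]
xs[2] = xs[-1]*xs[0] = 7*9 = 63 → [9, 4, 63, 9, 7]
pop() removes 7 → [9, 4, 63, 9]
append xs[-1]+xs[-1] = 9+9 = 18 → [9, 4, 63, 9, 18]
pop(3) removes 9 → [9, 4, 63, 18]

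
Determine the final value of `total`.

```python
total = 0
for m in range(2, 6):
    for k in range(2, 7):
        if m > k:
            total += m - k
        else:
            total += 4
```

66

m=2,k=2: not 2>2, total = 0+4 = 4
m=2,k=3: not 2>3, total = 4+4 = 8
m=2,k=4: not 2>4, total = 8+4 = 12
m=2,k=5: not 2>5, total = 12+4 = 16
m=2,k=6: not 2>6, total = 16+4 = 20
m=3,k=2: 3>2, total = 20+1 = 21
m=3,k=3: not 3>3, total = 21+4 = 25
m=3,k=4: not 3>4, total = 25+4 = 29
m=3,k=5: not 3>5, total = 29+4 = 33
m=3,k=6: not 3>6, total = 33+4 = 37
m=4,k=2: 4>2, total = 37+2 = 39
m=4,k=3: 4>3, total = 39+1 = 40
m=4,k=4: not 4>4, total = 40+4 = 44
m=4,k=5: not 4>5, total = 44+4 = 48
m=4,k=6: not 4>6, total = 48+4 = 52
m=5,k=2: 5>2, total = 52+3 = 55
m=5,k=3: 5>3, total = 55+2 = 57
m=5,k=4: 5>4, total = 57+1 = 58
m=5,k=5: not 5>5, total = 58+4 = 62
m=5,k=6: not 5>6, total = 62+4 = 66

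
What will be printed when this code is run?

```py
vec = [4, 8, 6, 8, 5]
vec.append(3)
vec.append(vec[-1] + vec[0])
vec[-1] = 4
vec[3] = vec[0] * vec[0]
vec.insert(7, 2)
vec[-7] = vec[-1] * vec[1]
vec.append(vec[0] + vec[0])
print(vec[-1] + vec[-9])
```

12

append 3 → [4, 8, 6, 8, 5, 3]
append vec[-1]+vec[0] = 3+4 = 7 → [4, 8, 6, 8, 5, 3, 7]
vec[-1] = 4 → [4, 8, 6, 8, 5, 3, 4]
vec[3] = vec[0]*vec[0] = 4*4 = 16 → [4, 8, 6, 16, 5, 3, 4]
insert 2 at 7 → [4, 8, 6, 16, 5, 3, 4, 2]
vec[-7] = vec[-1]*vec[1] = 2*8 = 16 → [4, 16, 6, 16, 5, 3, 4, 2]
append vec[0]+vec[0] = 4+4 = 8 → [4, 16, 6, 16, 5, 3, 4, 2, 8]
vec[-1]+vec[-9] = 8+4 = 12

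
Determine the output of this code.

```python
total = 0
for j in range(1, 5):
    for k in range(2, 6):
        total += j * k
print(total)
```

140

j=1,k=2: total = 0+2 = 2
j=1,k=3: total = 2+3 = 5
j=1,k=4: total = 5+4 = 9
j=1,k=5: total = 9+5 = 14
j=2,k=2: total = 14+4 = 18
j=2,k=3: total = 18+6 = 24
j=2,k=4: total = 24+8 = 32
j=2,k=5: total = 32+10 = 42
j=3,k=2: total = 42+6 = 48
j=3,k=3: total = 48+9 = 57
j=3,k=4: total = 57+12 = 69
j=3,k=5: total = 69+15 = 84
j=4,k=2: total = 84+8 = 92
j=4,k=3: total = 92+12 = 104
j=4,k=4: total = 104+16 = 120
j=4,k=5: total = 120+20 = 140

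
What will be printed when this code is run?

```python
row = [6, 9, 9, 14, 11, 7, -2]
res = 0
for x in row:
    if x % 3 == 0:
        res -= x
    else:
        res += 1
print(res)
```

-20

x=6: %3==0, res = 0-6 = -6
x=9: %3==0, res = (-6)-9 = -15
x=9: %3==0, res = (-15)-9 = -24
x=14: not %3==0, res = (-24)+1 = -23
x=11: not %3==0, res = (-23)+1 = -22
x=7: not %3==0, res = (-22)+1 = -21
x=-2: not %3==0, res = (-21)+1 = -20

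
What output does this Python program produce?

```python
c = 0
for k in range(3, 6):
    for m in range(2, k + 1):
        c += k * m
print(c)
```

121

k=3,m=2: c = 0+6 = 6
k=3,m=3: c = 6+9 = 15
k=4,m=2: c = 15+8 = 23
k=4,m=3: c = 23+12 = 35
k=4,m=4: c = 35+16 = 51
k=5,m=2: c = 51+10 = 61
k=5,m=3: c = 61+15 = 76
k=5,m=4: c = 76+20 = 96
k=5,m=5: c = 96+25 = 121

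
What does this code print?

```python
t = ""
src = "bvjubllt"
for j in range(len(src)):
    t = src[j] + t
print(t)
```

tllbujvb

j=0: prepend 'b' → 'b'
j=1: prepend 'v' → 'vb'
j=2: prepend 'j' → 'jvb'
j=3: prepend 'u' → 'ujvb'
j=4: prepend 'b' → 'bujvb'
j=5: prepend 'l' → 'lbujvb'
j=6: prepend 'l' → 'llbujvb'
j=7: prepend 't' → 'tllbujvb'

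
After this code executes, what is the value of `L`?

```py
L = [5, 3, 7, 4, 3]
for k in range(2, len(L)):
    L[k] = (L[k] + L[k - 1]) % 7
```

[5, 3, 3, 0, 3]

k=2: L[2] = (7+3)%7 = 3 → [5, 3, 3, 4, 3]
k=3: L[3] = (4+3)%7 = 0 → [5, 3, 3, 0, 3]
k=4: L[4] = (3+0)%7 = 3 → [5, 3, 3, 0, 3]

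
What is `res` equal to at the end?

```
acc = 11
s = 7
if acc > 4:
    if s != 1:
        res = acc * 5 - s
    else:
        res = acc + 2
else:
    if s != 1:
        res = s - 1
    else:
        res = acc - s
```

acc=11, s=7
acc > 4 is True; s != 1 is True
→ res = acc * 5 - s = 48

48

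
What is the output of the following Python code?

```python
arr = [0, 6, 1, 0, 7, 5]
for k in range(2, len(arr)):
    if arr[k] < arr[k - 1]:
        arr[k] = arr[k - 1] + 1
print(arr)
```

[0, 6, 7, 8, 9, 10]

k=2: 1<6, arr[2] = 6+1 = 7 → [0, 6, 7, 0, 7, 5]
k=3: 0<7, arr[3] = 7+1 = 8 → [0, 6, 7, 8, 7, 5]
k=4: 7<8, arr[4] = 8+1 = 9 → [0, 6, 7, 8, 9, 5]
k=5: 5<9, arr[5] = 9+1 = 10 → [0, 6, 7, 8, 9, 10]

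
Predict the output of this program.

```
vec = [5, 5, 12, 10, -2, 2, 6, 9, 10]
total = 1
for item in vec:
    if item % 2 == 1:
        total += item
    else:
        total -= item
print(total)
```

-18

item=5: odd, total = 1+5 = 6
item=5: odd, total = 6+5 = 11
item=12: not odd, total = 11-12 = -1
item=10: not odd, total = (-1)-10 = -11
item=-2: not odd, total = (-11)-(-2) = -9
item=2: not odd, total = (-9)-2 = -11
item=6: not odd, total = (-11)-6 = -17
item=9: odd, total = (-17)+9 = -8
item=10: not odd, total = (-8)-10 = -18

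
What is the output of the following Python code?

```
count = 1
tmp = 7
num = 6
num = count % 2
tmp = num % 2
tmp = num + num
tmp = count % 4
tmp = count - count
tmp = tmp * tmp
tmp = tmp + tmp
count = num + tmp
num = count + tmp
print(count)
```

1

num = 1%2 = 1
tmp = 1%2 = 1
tmp = 1+1 = 2
tmp = 1%4 = 1
tmp = 1-1 = 0
tmp = 0*0 = 0
tmp = 0+0 = 0
count = 1+0 = 1
num = 1+0 = 1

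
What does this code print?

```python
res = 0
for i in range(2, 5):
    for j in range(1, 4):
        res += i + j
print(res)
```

45

i=2,j=1: res = 0+3 = 3
i=2,j=2: res = 3+4 = 7
i=2,j=3: res = 7+5 = 12
i=3,j=1: res = 12+4 = 16
i=3,j=2: res = 16+5 = 21
i=3,j=3: res = 21+6 = 27
i=4,j=1: res = 27+5 = 32
i=4,j=2: res = 32+6 = 38
i=4,j=3: res = 38+7 = 45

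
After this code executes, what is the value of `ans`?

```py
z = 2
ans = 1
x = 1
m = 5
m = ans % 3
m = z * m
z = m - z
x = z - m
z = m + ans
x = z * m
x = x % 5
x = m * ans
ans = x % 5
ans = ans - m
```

0

m = 1%3 = 1
m = 2*1 = 2
z = 2-2 = 0
x = 0-2 = -2
z = 2+1 = 3
x = 3*2 = 6
x = 6%5 = 1
x = 2*1 = 2
ans = 2%5 = 2
ans = 2-2 = 0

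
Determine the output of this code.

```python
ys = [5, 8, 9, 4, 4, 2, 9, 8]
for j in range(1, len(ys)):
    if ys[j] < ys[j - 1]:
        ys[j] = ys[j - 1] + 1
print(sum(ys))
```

82

j=1: 8>=5, unchanged → [5, 8, 9, 4, 4, 2, 9, 8]
j=2: 9>=8, unchanged → [5, 8, 9, 4, 4, 2, 9, 8]
j=3: 4<9, ys[3] = 9+1 = 10 → [5, 8, 9, 10, 4, 2, 9, 8]
j=4: 4<10, ys[4] = 10+1 = 11 → [5, 8, 9, 10, 11, 2, 9, 8]
j=5: 2<11, ys[5] = 11+1 = 12 → [5, 8, 9, 10, 11, 12, 9, 8]
j=6: 9<12, ys[6] = 12+1 = 13 → [5, 8, 9, 10, 11, 12, 13, 8]
j=7: 8<13, ys[7] = 13+1 = 14 → [5, 8, 9, 10, 11, 12, 13, 14]
sum = 82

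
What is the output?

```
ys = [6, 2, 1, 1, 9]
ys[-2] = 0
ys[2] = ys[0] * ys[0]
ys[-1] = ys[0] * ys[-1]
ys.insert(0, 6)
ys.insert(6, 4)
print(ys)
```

ys[-2] = 0 → [6, 2, 1, 0, 9]
ys[2] = ys[0]*ys[0] = 6*6 = 36 → [6, 2, 36, 0, 9]
ys[-1] = ys[0]*ys[-1] = 6*9 = 54 → [6, 2, 36, 0, 54]
insert 6 at 0 → [6, 6, 2, 36, 0, 54]
insert 4 at 6 → [6, 6, 2, 36, 0, 54, 4]

[6, 6, 2, 36, 0, 54, 4]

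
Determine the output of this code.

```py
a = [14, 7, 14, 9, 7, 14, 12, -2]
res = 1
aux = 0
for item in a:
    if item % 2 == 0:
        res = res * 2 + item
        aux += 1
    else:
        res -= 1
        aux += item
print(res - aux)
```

item=14: even, res = 1*2+14 = 16; aux=1
item=7: not even, res = 16-1 = 15; aux=8
item=14: even, res = 15*2+14 = 44; aux=9
item=9: not even, res = 44-1 = 43; aux=18
item=7: not even, res = 43-1 = 42; aux=25
item=14: even, res = 42*2+14 = 98; aux=26
item=12: even, res = 98*2+12 = 208; aux=27
item=-2: even, res = 208*2+(-2) = 414; aux=28
res-aux = 414-28 = 386

386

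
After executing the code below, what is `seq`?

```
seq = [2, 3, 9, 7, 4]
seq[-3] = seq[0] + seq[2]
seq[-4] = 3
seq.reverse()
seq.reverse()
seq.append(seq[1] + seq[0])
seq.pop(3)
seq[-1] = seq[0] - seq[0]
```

[2, 3, 11, 4, 0]

seq[-3] = seq[0]+seq[2] = 2+9 = 11 → [2, 3, 11, 7, 4]
seq[-4] = 3 → [2, 3, 11, 7, 4]
reverse → [4, 7, 11, 3, 2]
reverse → [2, 3, 11, 7, 4]
append seq[1]+seq[0] = 3+2 = 5 → [2, 3, 11, 7, 4, 5]
pop(3) removes 7 → [2, 3, 11, 4, 5]
seq[-1] = seq[0]-seq[0] = 2-2 = 0 → [2, 3, 11, 4, 0]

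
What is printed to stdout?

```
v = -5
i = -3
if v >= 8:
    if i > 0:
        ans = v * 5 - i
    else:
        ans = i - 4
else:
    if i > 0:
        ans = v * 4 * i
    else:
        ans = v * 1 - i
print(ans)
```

v=-5, i=-3
v >= 8 is False; i > 0 is False
→ ans = v * 1 - i = -2

-2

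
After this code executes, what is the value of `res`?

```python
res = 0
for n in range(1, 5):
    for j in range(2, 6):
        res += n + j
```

n=1,j=2: res = 0+3 = 3
n=1,j=3: res = 3+4 = 7
n=1,j=4: res = 7+5 = 12
n=1,j=5: res = 12+6 = 18
n=2,j=2: res = 18+4 = 22
n=2,j=3: res = 22+5 = 27
n=2,j=4: res = 27+6 = 33
n=2,j=5: res = 33+7 = 40
n=3,j=2: res = 40+5 = 45
n=3,j=3: res = 45+6 = 51
n=3,j=4: res = 51+7 = 58
n=3,j=5: res = 58+8 = 66
n=4,j=2: res = 66+6 = 72
n=4,j=3: res = 72+7 = 79
n=4,j=4: res = 79+8 = 87
n=4,j=5: res = 87+9 = 96

96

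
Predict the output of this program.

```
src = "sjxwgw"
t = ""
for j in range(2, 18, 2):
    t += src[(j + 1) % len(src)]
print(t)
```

j=2: add src[3]='w' → 'w'
j=4: add src[5]='w' → 'ww'
j=6: add src[1]='j' → 'wwj'
j=8: add src[3]='w' → 'wwjw'
j=10: add src[5]='w' → 'wwjww'
j=12: add src[1]='j' → 'wwjwwj'
j=14: add src[3]='w' → 'wwjwwjw'
j=16: add src[5]='w' → 'wwjwwjww'

wwjwwjww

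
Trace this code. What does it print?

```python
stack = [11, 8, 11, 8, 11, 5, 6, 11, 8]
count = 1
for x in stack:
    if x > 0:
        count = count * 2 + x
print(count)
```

5582

x=11: >0, count = 1*2+11 = 13
x=8: >0, count = 13*2+8 = 34
x=11: >0, count = 34*2+11 = 79
x=8: >0, count = 79*2+8 = 166
x=11: >0, count = 166*2+11 = 343
x=5: >0, count = 343*2+5 = 691
x=6: >0, count = 691*2+6 = 1388
x=11: >0, count = 1388*2+11 = 2787
x=8: >0, count = 2787*2+8 = 5582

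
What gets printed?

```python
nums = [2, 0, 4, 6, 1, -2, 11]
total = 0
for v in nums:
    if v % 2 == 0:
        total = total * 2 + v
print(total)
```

v=2: even, total = 0*2+2 = 2
v=0: even, total = 2*2+0 = 4
v=4: even, total = 4*2+4 = 12
v=6: even, total = 12*2+6 = 30
v=1: not even
v=-2: even, total = 30*2+(-2) = 58
v=11: not even

58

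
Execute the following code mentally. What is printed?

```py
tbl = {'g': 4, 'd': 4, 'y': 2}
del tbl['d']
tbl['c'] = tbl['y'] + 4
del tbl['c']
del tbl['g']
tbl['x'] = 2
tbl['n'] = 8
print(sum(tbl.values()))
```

12

del 'd' → {'g': 4, 'y': 2}
tbl['c'] = tbl['y']+4 = 6 → {'g': 4, 'y': 2, 'c': 6}
del 'c' → {'g': 4, 'y': 2}
del 'g' → {'y': 2}
tbl['x'] = 2 → {'y': 2, 'x': 2}
tbl['n'] = 8 → {'y': 2, 'x': 2, 'n': 8}
sum of values = 12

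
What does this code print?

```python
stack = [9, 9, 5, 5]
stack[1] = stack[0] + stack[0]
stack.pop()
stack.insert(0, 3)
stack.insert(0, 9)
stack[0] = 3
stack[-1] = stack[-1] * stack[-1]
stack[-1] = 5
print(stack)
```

[3, 3, 9, 18, 5]

stack[1] = stack[0]+stack[0] = 9+9 = 18 → [9, 18, 5, 5]
pop() removes 5 → [9, 18, 5]
insert 3 at 0 → [3, 9, 18, 5]
insert 9 at 0 → [9, 3, 9, 18, 5]
stack[0] = 3 → [3, 3, 9, 18, 5]
stack[-1] = stack[-1]*stack[-1] = 5*5 = 25 → [3, 3, 9, 18, 25]
stack[-1] = 5 → [3, 3, 9, 18, 5]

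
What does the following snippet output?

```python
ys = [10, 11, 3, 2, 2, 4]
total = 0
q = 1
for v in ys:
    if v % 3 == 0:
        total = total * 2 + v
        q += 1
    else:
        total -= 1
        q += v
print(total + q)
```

27

v=10: not %3==0, total = 0-1 = -1; q=11
v=11: not %3==0, total = (-1)-1 = -2; q=22
v=3: %3==0, total = (-2)*2+3 = -1; q=23
v=2: not %3==0, total = (-1)-1 = -2; q=25
v=2: not %3==0, total = (-2)-1 = -3; q=27
v=4: not %3==0, total = (-3)-1 = -4; q=31
total+q = (-4)+31 = 27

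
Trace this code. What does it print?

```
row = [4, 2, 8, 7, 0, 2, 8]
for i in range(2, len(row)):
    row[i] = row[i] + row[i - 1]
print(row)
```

[4, 2, 10, 17, 17, 19, 27]

i=2: row[2] = 8+2 = 10 → [4, 2, 10, 7, 0, 2, 8]
i=3: row[3] = 7+10 = 17 → [4, 2, 10, 17, 0, 2, 8]
i=4: row[4] = 0+17 = 17 → [4, 2, 10, 17, 17, 2, 8]
i=5: row[5] = 2+17 = 19 → [4, 2, 10, 17, 17, 19, 8]
i=6: row[6] = 8+19 = 27 → [4, 2, 10, 17, 17, 19, 27]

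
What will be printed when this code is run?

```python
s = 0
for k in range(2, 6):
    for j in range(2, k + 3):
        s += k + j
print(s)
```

k=2,j=2: s = 0+4 = 4
k=2,j=3: s = 4+5 = 9
k=2,j=4: s = 9+6 = 15
k=3,j=2: s = 15+5 = 20
k=3,j=3: s = 20+6 = 26
k=3,j=4: s = 26+7 = 33
k=3,j=5: s = 33+8 = 41
k=4,j=2: s = 41+6 = 47
k=4,j=3: s = 47+7 = 54
k=4,j=4: s = 54+8 = 62
k=4,j=5: s = 62+9 = 71
k=4,j=6: s = 71+10 = 81
k=5,j=2: s = 81+7 = 88
k=5,j=3: s = 88+8 = 96
k=5,j=4: s = 96+9 = 105
k=5,j=5: s = 105+10 = 115
k=5,j=6: s = 115+11 = 126
k=5,j=7: s = 126+12 = 138

138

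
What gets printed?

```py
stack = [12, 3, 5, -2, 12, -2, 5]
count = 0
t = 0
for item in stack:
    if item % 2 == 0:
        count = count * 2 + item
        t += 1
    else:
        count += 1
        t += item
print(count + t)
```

item=12: even, count = 0*2+12 = 12; t=1
item=3: not even, count = 12+1 = 13; t=4
item=5: not even, count = 13+1 = 14; t=9
item=-2: even, count = 14*2+(-2) = 26; t=10
item=12: even, count = 26*2+12 = 64; t=11
item=-2: even, count = 64*2+(-2) = 126; t=12
item=5: not even, count = 126+1 = 127; t=17
count+t = 127+17 = 144

144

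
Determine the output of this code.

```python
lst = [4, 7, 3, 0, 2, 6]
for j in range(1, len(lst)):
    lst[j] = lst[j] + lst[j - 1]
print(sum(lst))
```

j=1: lst[1] = 7+4 = 11 → [4, 11, 3, 0, 2, 6]
j=2: lst[2] = 3+11 = 14 → [4, 11, 14, 0, 2, 6]
j=3: lst[3] = 0+14 = 14 → [4, 11, 14, 14, 2, 6]
j=4: lst[4] = 2+14 = 16 → [4, 11, 14, 14, 16, 6]
j=5: lst[5] = 6+16 = 22 → [4, 11, 14, 14, 16, 22]
sum = 81

81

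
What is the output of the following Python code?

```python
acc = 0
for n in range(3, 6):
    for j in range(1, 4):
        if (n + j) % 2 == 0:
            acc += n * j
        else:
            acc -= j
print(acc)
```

n=3,j=1: even sum, acc = 0+3 = 3
n=3,j=2: odd sum, acc = 3-2 = 1
n=3,j=3: even sum, acc = 1+9 = 10
n=4,j=1: odd sum, acc = 10-1 = 9
n=4,j=2: even sum, acc = 9+8 = 17
n=4,j=3: odd sum, acc = 17-3 = 14
n=5,j=1: even sum, acc = 14+5 = 19
n=5,j=2: odd sum, acc = 19-2 = 17
n=5,j=3: even sum, acc = 17+15 = 32

32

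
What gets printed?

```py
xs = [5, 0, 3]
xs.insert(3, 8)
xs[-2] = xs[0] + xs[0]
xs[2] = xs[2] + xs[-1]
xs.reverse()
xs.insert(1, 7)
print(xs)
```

insert 8 at 3 → [5, 0, 3, 8]
xs[-2] = xs[0]+xs[0] = 5+5 = 10 → [5, 0, 10, 8]
xs[2] = xs[2]+xs[-1] = 10+8 = 18 → [5, 0, 18, 8]
reverse → [8, 18, 0, 5]
insert 7 at 1 → [8, 7, 18, 0, 5]

[8, 7, 18, 0, 5]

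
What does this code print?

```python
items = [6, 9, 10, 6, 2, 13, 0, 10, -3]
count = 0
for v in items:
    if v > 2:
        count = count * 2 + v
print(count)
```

476

v=6: >2, count = 0*2+6 = 6
v=9: >2, count = 6*2+9 = 21
v=10: >2, count = 21*2+10 = 52
v=6: >2, count = 52*2+6 = 110
v=2: not >2
v=13: >2, count = 110*2+13 = 233
v=0: not >2
v=10: >2, count = 233*2+10 = 476
v=-3: not >2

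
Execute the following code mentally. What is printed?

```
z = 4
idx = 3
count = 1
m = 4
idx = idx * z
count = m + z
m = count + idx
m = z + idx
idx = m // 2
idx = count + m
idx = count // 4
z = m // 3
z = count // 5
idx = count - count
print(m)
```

idx = 3*4 = 12
count = 4+4 = 8
m = 8+12 = 20
m = 4+12 = 16
idx = 16//2 = 8
idx = 8+16 = 24
idx = 8//4 = 2
z = 16//3 = 5
z = 8//5 = 1
idx = 8-8 = 0

16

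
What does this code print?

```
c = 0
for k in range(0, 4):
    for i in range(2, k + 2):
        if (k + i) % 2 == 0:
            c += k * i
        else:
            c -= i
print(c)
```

k=1,i=2: odd sum, c = 0-2 = -2
k=2,i=2: even sum, c = (-2)+4 = 2
k=2,i=3: odd sum, c = 2-3 = -1
k=3,i=2: odd sum, c = (-1)-2 = -3
k=3,i=3: even sum, c = (-3)+9 = 6
k=3,i=4: odd sum, c = 6-4 = 2

2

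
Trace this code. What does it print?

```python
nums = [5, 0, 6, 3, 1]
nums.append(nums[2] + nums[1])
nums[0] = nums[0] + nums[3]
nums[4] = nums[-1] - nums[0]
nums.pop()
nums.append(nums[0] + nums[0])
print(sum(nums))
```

append nums[2]+nums[1] = 6+0 = 6 → [5, 0, 6, 3, 1, 6]
nums[0] = nums[0]+nums[3] = 5+3 = 8 → [8, 0, 6, 3, 1, 6]
nums[4] = nums[-1]-nums[0] = 6-8 = -2 → [8, 0, 6, 3, -2, 6]
pop() removes 6 → [8, 0, 6, 3, -2]
append nums[0]+nums[0] = 8+8 = 16 → [8, 0, 6, 3, -2, 16]
sum = 31

31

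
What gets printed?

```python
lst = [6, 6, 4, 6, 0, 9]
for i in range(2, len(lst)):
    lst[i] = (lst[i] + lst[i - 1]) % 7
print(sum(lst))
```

23

i=2: lst[2] = (4+6)%7 = 3 → [6, 6, 3, 6, 0, 9]
i=3: lst[3] = (6+3)%7 = 2 → [6, 6, 3, 2, 0, 9]
i=4: lst[4] = (0+2)%7 = 2 → [6, 6, 3, 2, 2, 9]
i=5: lst[5] = (9+2)%7 = 4 → [6, 6, 3, 2, 2, 4]
sum = 23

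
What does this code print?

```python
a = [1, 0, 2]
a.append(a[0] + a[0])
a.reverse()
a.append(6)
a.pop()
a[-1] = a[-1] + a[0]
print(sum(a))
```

7

append a[0]+a[0] = 1+1 = 2 → [1, 0, 2, 2]
reverse → [2, 2, 0, 1]
append 6 → [2, 2, 0, 1, 6]
pop() removes 6 → [2, 2, 0, 1]
a[-1] = a[-1]+a[0] = 1+2 = 3 → [2, 2, 0, 3]
sum = 7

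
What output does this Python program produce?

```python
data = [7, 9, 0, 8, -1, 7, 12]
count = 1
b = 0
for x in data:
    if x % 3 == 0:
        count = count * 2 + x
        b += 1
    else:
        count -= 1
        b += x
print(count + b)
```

66

x=7: not %3==0, count = 1-1 = 0; b=7
x=9: %3==0, count = 0*2+9 = 9; b=8
x=0: %3==0, count = 9*2+0 = 18; b=9
x=8: not %3==0, count = 18-1 = 17; b=17
x=-1: not %3==0, count = 17-1 = 16; b=16
x=7: not %3==0, count = 16-1 = 15; b=23
x=12: %3==0, count = 15*2+12 = 42; b=24
count+b = 42+24 = 66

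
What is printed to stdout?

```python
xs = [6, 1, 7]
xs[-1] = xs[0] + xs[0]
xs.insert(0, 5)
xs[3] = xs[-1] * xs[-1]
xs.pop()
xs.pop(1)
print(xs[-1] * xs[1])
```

xs[-1] = xs[0]+xs[0] = 6+6 = 12 → [6, 1, 12]
insert 5 at 0 → [5, 6, 1, 12]
xs[3] = xs[-1]*xs[-1] = 12*12 = 144 → [5, 6, 1, 144]
pop() removes 144 → [5, 6, 1]
pop(1) removes 6 → [5, 1]
xs[-1]*xs[1] = 1*1 = 1

1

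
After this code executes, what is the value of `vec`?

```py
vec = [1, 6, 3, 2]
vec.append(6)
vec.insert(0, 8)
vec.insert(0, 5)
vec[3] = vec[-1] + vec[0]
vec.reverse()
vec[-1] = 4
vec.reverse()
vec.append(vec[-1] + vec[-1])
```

append 6 → [1, 6, 3, 2, 6]
insert 8 at 0 → [8, 1, 6, 3, 2, 6]
insert 5 at 0 → [5, 8, 1, 6, 3, 2, 6]
vec[3] = vec[-1]+vec[0] = 6+5 = 11 → [5, 8, 1, 11, 3, 2, 6]
reverse → [6, 2, 3, 11, 1, 8, 5]
vec[-1] = 4 → [6, 2, 3, 11, 1, 8, 4]
reverse → [4, 8, 1, 11, 3, 2, 6]
append vec[-1]+vec[-1] = 6+6 = 12 → [4, 8, 1, 11, 3, 2, 6, 12]

[4, 8, 1, 11, 3, 2, 6, 12]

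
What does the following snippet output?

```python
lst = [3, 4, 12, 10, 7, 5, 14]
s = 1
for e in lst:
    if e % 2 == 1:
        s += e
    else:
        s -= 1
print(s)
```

e=3: odd, s = 1+3 = 4
e=4: not odd, s = 4-1 = 3
e=12: not odd, s = 3-1 = 2
e=10: not odd, s = 2-1 = 1
e=7: odd, s = 1+7 = 8
e=5: odd, s = 8+5 = 13
e=14: not odd, s = 13-1 = 12

12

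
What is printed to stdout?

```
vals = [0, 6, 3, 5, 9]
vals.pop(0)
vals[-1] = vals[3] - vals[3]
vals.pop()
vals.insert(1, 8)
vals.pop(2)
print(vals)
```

[6, 8, 5]

pop(0) removes 0 → [6, 3, 5, 9]
vals[-1] = vals[3]-vals[3] = 9-9 = 0 → [6, 3, 5, 0]
pop() removes 0 → [6, 3, 5]
insert 8 at 1 → [6, 8, 3, 5]
pop(2) removes 3 → [6, 8, 5]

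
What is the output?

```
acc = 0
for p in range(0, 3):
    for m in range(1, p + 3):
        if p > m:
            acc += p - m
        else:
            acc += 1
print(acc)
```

p=0,m=1: not 0>1, acc = 0+1 = 1
p=0,m=2: not 0>2, acc = 1+1 = 2
p=1,m=1: not 1>1, acc = 2+1 = 3
p=1,m=2: not 1>2, acc = 3+1 = 4
p=1,m=3: not 1>3, acc = 4+1 = 5
p=2,m=1: 2>1, acc = 5+1 = 6
p=2,m=2: not 2>2, acc = 6+1 = 7
p=2,m=3: not 2>3, acc = 7+1 = 8
p=2,m=4: not 2>4, acc = 8+1 = 9

9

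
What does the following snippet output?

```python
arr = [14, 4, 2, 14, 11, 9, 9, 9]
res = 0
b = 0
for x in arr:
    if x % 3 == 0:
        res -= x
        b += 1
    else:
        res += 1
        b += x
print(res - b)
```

x=14: not %3==0, res = 0+1 = 1; b=14
x=4: not %3==0, res = 1+1 = 2; b=18
x=2: not %3==0, res = 2+1 = 3; b=20
x=14: not %3==0, res = 3+1 = 4; b=34
x=11: not %3==0, res = 4+1 = 5; b=45
x=9: %3==0, res = 5-9 = -4; b=46
x=9: %3==0, res = (-4)-9 = -13; b=47
x=9: %3==0, res = (-13)-9 = -22; b=48
res-b = (-22)-48 = -70

-70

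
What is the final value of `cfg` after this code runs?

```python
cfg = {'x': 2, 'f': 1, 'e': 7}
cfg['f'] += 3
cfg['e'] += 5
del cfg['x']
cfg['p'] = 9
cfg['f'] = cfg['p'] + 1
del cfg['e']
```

cfg['f'] = 1+3 = 4 → {'x': 2, 'f': 4, 'e': 7}
cfg['e'] = 7+5 = 12 → {'x': 2, 'f': 4, 'e': 12}
del 'x' → {'f': 4, 'e': 12}
cfg['p'] = 9 → {'f': 4, 'e': 12, 'p': 9}
cfg['f'] = cfg['p']+1 = 10 → {'f': 10, 'e': 12, 'p': 9}
del 'e' → {'f': 10, 'p': 9}

{'f': 10, 'p': 9}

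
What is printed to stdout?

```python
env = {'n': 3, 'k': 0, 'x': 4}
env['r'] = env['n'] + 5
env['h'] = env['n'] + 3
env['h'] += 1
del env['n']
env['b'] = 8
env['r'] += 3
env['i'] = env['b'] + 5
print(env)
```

{'k': 0, 'x': 4, 'r': 11, 'h': 7, 'b': 8, 'i': 13}

env['r'] = env['n']+5 = 8 → {'n': 3, 'k': 0, 'x': 4, 'r': 8}
env['h'] = env['n']+3 = 6 → {'n': 3, 'k': 0, 'x': 4, 'r': 8, 'h': 6}
env['h'] = 6+1 = 7 → {'n': 3, 'k': 0, 'x': 4, 'r': 8, 'h': 7}
del 'n' → {'k': 0, 'x': 4, 'r': 8, 'h': 7}
env['b'] = 8 → {'k': 0, 'x': 4, 'r': 8, 'h': 7, 'b': 8}
env['r'] = 8+3 = 11 → {'k': 0, 'x': 4, 'r': 11, 'h': 7, 'b': 8}
env['i'] = env['b']+5 = 13 → {'k': 0, 'x': 4, 'r': 11, 'h': 7, 'b': 8, 'i': 13}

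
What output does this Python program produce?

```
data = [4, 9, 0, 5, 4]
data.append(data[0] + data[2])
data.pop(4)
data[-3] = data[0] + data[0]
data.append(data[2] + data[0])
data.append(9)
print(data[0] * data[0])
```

16

append data[0]+data[2] = 4+0 = 4 → [4, 9, 0, 5, 4, 4]
pop(4) removes 4 → [4, 9, 0, 5, 4]
data[-3] = data[0]+data[0] = 4+4 = 8 → [4, 9, 8, 5, 4]
append data[2]+data[0] = 8+4 = 12 → [4, 9, 8, 5, 4, 12]
append 9 → [4, 9, 8, 5, 4, 12, 9]
data[0]*data[0] = 4*4 = 16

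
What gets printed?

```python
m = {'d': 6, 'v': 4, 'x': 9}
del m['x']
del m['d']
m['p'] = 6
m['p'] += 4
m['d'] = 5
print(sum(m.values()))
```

19

del 'x' → {'d': 6, 'v': 4}
del 'd' → {'v': 4}
m['p'] = 6 → {'v': 4, 'p': 6}
m['p'] = 6+4 = 10 → {'v': 4, 'p': 10}
m['d'] = 5 → {'v': 4, 'p': 10, 'd': 5}
sum of values = 19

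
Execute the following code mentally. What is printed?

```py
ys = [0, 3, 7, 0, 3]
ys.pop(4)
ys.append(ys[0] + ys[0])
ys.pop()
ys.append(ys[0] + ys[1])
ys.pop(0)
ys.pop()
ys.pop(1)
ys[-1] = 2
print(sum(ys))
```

pop(4) removes 3 → [0, 3, 7, 0]
append ys[0]+ys[0] = 0+0 = 0 → [0, 3, 7, 0, 0]
pop() removes 0 → [0, 3, 7, 0]
append ys[0]+ys[1] = 0+3 = 3 → [0, 3, 7, 0, 3]
pop(0) removes 0 → [3, 7, 0, 3]
pop() removes 3 → [3, 7, 0]
pop(1) removes 7 → [3, 0]
ys[-1] = 2 → [3, 2]
sum = 5

5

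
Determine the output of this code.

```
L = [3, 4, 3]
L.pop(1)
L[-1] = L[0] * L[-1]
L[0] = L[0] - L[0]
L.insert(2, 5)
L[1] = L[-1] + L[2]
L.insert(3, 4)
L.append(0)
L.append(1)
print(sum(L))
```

pop(1) removes 4 → [3, 3]
L[-1] = L[0]*L[-1] = 3*3 = 9 → [3, 9]
L[0] = L[0]-L[0] = 3-3 = 0 → [0, 9]
insert 5 at 2 → [0, 9, 5]
L[1] = L[-1]+L[2] = 5+5 = 10 → [0, 10, 5]
insert 4 at 3 → [0, 10, 5, 4]
append 0 → [0, 10, 5, 4, 0]
append 1 → [0, 10, 5, 4, 0, 1]
sum = 20

20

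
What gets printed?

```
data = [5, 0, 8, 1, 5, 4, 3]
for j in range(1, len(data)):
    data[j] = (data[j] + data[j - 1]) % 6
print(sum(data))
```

j=1: data[1] = (0+5)%6 = 5 → [5, 5, 8, 1, 5, 4, 3]
j=2: data[2] = (8+5)%6 = 1 → [5, 5, 1, 1, 5, 4, 3]
j=3: data[3] = (1+1)%6 = 2 → [5, 5, 1, 2, 5, 4, 3]
j=4: data[4] = (5+2)%6 = 1 → [5, 5, 1, 2, 1, 4, 3]
j=5: data[5] = (4+1)%6 = 5 → [5, 5, 1, 2, 1, 5, 3]
j=6: data[6] = (3+5)%6 = 2 → [5, 5, 1, 2, 1, 5, 2]
sum = 21

21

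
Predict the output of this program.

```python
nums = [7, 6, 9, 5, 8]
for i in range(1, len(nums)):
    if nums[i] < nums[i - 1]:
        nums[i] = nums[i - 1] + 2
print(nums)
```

[7, 9, 9, 11, 13]

i=1: 6<7, nums[1] = 7+2 = 9 → [7, 9, 9, 5, 8]
i=2: 9>=9, unchanged → [7, 9, 9, 5, 8]
i=3: 5<9, nums[3] = 9+2 = 11 → [7, 9, 9, 11, 8]
i=4: 8<11, nums[4] = 11+2 = 13 → [7, 9, 9, 11, 13]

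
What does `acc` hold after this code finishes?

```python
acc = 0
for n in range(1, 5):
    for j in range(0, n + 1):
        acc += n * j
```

65

n=1,j=0: acc = 0+0 = 0
n=1,j=1: acc = 0+1 = 1
n=2,j=0: acc = 1+0 = 1
n=2,j=1: acc = 1+2 = 3
n=2,j=2: acc = 3+4 = 7
n=3,j=0: acc = 7+0 = 7
n=3,j=1: acc = 7+3 = 10
n=3,j=2: acc = 10+6 = 16
n=3,j=3: acc = 16+9 = 25
n=4,j=0: acc = 25+0 = 25
n=4,j=1: acc = 25+4 = 29
n=4,j=2: acc = 29+8 = 37
n=4,j=3: acc = 37+12 = 49
n=4,j=4: acc = 49+16 = 65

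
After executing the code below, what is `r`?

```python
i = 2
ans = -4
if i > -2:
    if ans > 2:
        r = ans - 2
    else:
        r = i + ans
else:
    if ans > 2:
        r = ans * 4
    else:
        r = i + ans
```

-2

i=2, ans=-4
i > -2 is True; ans > 2 is False
→ r = i + ans = -2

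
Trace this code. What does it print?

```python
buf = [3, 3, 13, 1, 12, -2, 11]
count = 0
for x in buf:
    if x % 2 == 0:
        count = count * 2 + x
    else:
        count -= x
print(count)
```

-69

x=3: not even, count = 0-3 = -3
x=3: not even, count = (-3)-3 = -6
x=13: not even, count = (-6)-13 = -19
x=1: not even, count = (-19)-1 = -20
x=12: even, count = (-20)*2+12 = -28
x=-2: even, count = (-28)*2+(-2) = -58
x=11: not even, count = (-58)-11 = -69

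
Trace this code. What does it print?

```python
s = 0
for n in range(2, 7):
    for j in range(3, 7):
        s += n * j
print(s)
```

360

n=2,j=3: s = 0+6 = 6
n=2,j=4: s = 6+8 = 14
n=2,j=5: s = 14+10 = 24
n=2,j=6: s = 24+12 = 36
n=3,j=3: s = 36+9 = 45
n=3,j=4: s = 45+12 = 57
n=3,j=5: s = 57+15 = 72
n=3,j=6: s = 72+18 = 90
n=4,j=3: s = 90+12 = 102
n=4,j=4: s = 102+16 = 118
n=4,j=5: s = 118+20 = 138
n=4,j=6: s = 138+24 = 162
n=5,j=3: s = 162+15 = 177
n=5,j=4: s = 177+20 = 197
n=5,j=5: s = 197+25 = 222
n=5,j=6: s = 222+30 = 252
n=6,j=3: s = 252+18 = 270
n=6,j=4: s = 270+24 = 294
n=6,j=5: s = 294+30 = 324
n=6,j=6: s = 324+36 = 360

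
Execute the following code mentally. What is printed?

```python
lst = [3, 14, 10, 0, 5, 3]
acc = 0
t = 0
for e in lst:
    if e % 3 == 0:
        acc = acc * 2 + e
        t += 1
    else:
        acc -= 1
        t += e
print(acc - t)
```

-27

e=3: %3==0, acc = 0*2+3 = 3; t=1
e=14: not %3==0, acc = 3-1 = 2; t=15
e=10: not %3==0, acc = 2-1 = 1; t=25
e=0: %3==0, acc = 1*2+0 = 2; t=26
e=5: not %3==0, acc = 2-1 = 1; t=31
e=3: %3==0, acc = 1*2+3 = 5; t=32
acc-t = 5-32 = -27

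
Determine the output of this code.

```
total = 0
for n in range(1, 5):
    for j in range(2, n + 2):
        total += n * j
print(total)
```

95

n=1,j=2: total = 0+2 = 2
n=2,j=2: total = 2+4 = 6
n=2,j=3: total = 6+6 = 12
n=3,j=2: total = 12+6 = 18
n=3,j=3: total = 18+9 = 27
n=3,j=4: total = 27+12 = 39
n=4,j=2: total = 39+8 = 47
n=4,j=3: total = 47+12 = 59
n=4,j=4: total = 59+16 = 75
n=4,j=5: total = 75+20 = 95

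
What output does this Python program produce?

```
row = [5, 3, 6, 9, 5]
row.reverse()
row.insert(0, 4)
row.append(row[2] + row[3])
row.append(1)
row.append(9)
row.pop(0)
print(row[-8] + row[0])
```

reverse → [5, 9, 6, 3, 5]
insert 4 at 0 → [4, 5, 9, 6, 3, 5]
append row[2]+row[3] = 9+6 = 15 → [4, 5, 9, 6, 3, 5, 15]
append 1 → [4, 5, 9, 6, 3, 5, 15, 1]
append 9 → [4, 5, 9, 6, 3, 5, 15, 1, 9]
pop(0) removes 4 → [5, 9, 6, 3, 5, 15, 1, 9]
row[-8]+row[0] = 5+5 = 10

10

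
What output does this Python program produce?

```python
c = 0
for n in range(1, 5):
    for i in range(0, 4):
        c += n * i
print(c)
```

n=1,i=0: c = 0+0 = 0
n=1,i=1: c = 0+1 = 1
n=1,i=2: c = 1+2 = 3
n=1,i=3: c = 3+3 = 6
n=2,i=0: c = 6+0 = 6
n=2,i=1: c = 6+2 = 8
n=2,i=2: c = 8+4 = 12
n=2,i=3: c = 12+6 = 18
n=3,i=0: c = 18+0 = 18
n=3,i=1: c = 18+3 = 21
n=3,i=2: c = 21+6 = 27
n=3,i=3: c = 27+9 = 36
n=4,i=0: c = 36+0 = 36
n=4,i=1: c = 36+4 = 40
n=4,i=2: c = 40+8 = 48
n=4,i=3: c = 48+12 = 60

60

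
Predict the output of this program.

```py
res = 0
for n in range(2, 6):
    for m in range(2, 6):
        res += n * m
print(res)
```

n=2,m=2: res = 0+4 = 4
n=2,m=3: res = 4+6 = 10
n=2,m=4: res = 10+8 = 18
n=2,m=5: res = 18+10 = 28
n=3,m=2: res = 28+6 = 34
n=3,m=3: res = 34+9 = 43
n=3,m=4: res = 43+12 = 55
n=3,m=5: res = 55+15 = 70
n=4,m=2: res = 70+8 = 78
n=4,m=3: res = 78+12 = 90
n=4,m=4: res = 90+16 = 106
n=4,m=5: res = 106+20 = 126
n=5,m=2: res = 126+10 = 136
n=5,m=3: res = 136+15 = 151
n=5,m=4: res = 151+20 = 171
n=5,m=5: res = 171+25 = 196

196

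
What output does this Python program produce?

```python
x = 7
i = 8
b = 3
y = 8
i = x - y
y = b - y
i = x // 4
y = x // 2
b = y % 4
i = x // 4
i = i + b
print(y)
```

3

i = 7-8 = -1
y = 3-8 = -5
i = 7//4 = 1
y = 7//2 = 3
b = 3%4 = 3
i = 7//4 = 1
i = 1+3 = 4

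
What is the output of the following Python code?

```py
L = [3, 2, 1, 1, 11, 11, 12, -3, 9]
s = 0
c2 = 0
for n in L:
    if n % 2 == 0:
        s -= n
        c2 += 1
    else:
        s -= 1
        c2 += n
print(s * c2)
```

n=3: not even, s = 0-1 = -1; c2=3
n=2: even, s = (-1)-2 = -3; c2=4
n=1: not even, s = (-3)-1 = -4; c2=5
n=1: not even, s = (-4)-1 = -5; c2=6
n=11: not even, s = (-5)-1 = -6; c2=17
n=11: not even, s = (-6)-1 = -7; c2=28
n=12: even, s = (-7)-12 = -19; c2=29
n=-3: not even, s = (-19)-1 = -20; c2=26
n=9: not even, s = (-20)-1 = -21; c2=35
s*c2 = (-21)*35 = -735

-735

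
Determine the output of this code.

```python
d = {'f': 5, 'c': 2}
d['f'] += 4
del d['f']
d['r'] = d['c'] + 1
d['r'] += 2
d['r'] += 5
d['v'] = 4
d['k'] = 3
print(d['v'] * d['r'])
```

d['f'] = 5+4 = 9 → {'f': 9, 'c': 2}
del 'f' → {'c': 2}
d['r'] = d['c']+1 = 3 → {'c': 2, 'r': 3}
d['r'] = 3+2 = 5 → {'c': 2, 'r': 5}
d['r'] = 5+5 = 10 → {'c': 2, 'r': 10}
d['v'] = 4 → {'c': 2, 'r': 10, 'v': 4}
d['k'] = 3 → {'c': 2, 'r': 10, 'v': 4, 'k': 3}
d['v']*d['r'] = 4*10 = 40

40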